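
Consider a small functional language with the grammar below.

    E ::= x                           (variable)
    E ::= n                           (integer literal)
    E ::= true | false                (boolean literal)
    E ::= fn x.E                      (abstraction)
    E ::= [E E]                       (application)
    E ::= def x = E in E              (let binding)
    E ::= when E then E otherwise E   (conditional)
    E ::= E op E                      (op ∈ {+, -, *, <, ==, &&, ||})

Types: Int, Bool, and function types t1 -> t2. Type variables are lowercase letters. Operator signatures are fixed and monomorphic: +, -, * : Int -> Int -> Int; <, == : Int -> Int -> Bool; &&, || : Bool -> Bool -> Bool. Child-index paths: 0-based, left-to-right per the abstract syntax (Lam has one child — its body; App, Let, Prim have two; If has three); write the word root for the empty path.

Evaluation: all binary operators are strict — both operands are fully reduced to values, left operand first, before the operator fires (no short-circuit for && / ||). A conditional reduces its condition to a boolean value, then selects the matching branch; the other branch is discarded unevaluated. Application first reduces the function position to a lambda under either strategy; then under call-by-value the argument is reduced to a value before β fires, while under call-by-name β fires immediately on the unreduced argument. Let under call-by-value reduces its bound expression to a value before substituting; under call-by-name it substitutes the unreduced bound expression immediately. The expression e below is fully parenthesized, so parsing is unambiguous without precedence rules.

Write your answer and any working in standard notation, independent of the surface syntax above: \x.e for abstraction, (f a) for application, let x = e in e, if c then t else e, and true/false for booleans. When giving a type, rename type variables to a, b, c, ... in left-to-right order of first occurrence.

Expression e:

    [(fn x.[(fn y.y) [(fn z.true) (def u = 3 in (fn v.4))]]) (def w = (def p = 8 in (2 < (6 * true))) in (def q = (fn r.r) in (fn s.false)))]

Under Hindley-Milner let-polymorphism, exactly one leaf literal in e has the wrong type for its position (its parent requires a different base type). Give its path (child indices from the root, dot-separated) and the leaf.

Answer: 1.0.1.1.1 : true

Trace:
y : b
\y._ : b -> b
\z._ : c -> Bool
let u : Int
\v._ : d -> Int
  unify c -> Bool ~ (d -> Int) -> e
  unify c ~ d -> Int
  unify Bool ~ e
_ _ : Bool
  unify b -> b ~ Bool -> f
  unify b ~ Bool
  unify Bool ~ f
_ _ : Bool
\x._ : a -> Bool
let p : Int
  unify Int ~ Int
  unify Int ~ Int
  unify Bool ~ Int
  FAIL: mismatch Bool ~ Int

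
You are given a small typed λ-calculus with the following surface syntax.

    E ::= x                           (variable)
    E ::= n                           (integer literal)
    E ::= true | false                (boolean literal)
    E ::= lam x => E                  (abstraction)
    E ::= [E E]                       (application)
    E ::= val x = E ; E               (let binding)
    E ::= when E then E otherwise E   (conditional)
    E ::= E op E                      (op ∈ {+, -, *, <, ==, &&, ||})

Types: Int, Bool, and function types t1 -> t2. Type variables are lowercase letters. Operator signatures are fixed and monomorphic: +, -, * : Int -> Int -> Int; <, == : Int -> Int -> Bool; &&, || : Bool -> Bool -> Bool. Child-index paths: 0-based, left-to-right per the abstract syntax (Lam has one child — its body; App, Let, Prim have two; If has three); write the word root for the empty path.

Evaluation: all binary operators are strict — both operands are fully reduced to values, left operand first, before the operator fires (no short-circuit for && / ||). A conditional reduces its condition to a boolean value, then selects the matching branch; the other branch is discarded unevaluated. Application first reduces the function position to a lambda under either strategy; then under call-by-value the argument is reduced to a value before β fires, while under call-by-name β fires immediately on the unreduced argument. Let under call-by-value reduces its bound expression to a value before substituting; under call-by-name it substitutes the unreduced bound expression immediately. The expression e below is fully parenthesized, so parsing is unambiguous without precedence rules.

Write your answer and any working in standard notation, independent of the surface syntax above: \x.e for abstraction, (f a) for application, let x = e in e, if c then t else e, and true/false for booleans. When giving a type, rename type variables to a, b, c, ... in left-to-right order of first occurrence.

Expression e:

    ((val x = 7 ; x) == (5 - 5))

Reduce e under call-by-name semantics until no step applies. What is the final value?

Answer: false

Working:
step 0: ((let x = 7 in x) == (5 - 5))
step 1: [let@0] (7 == (5 - 5))
step 2: [delta@1] (7 == 0)
step 3: [delta@root] false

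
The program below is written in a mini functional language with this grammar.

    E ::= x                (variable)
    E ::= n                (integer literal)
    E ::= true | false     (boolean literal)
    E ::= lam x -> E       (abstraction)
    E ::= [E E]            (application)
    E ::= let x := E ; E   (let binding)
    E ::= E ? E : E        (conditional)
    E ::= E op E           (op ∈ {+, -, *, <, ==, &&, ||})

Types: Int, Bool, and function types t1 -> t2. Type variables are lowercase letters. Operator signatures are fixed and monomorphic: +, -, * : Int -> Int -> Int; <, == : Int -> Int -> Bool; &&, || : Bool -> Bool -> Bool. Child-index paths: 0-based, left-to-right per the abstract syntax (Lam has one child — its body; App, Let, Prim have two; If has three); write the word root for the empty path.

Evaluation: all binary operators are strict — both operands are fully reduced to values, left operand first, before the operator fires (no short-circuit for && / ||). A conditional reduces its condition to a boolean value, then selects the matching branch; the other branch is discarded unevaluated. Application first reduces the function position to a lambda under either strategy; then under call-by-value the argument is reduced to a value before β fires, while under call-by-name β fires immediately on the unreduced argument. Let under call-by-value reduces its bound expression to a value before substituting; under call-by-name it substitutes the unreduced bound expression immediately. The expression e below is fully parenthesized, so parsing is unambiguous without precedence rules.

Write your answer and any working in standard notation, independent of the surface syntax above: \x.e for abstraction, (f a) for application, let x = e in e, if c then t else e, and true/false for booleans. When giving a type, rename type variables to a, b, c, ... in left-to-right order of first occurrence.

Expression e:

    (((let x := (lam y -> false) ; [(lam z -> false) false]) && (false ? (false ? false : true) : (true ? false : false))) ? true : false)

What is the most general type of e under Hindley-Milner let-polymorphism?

Derivation:
\y._ : a -> Bool
let x : forall. a -> Bool
\z._ : b -> Bool
  unify b -> Bool ~ Bool -> c
  unify b ~ Bool
  unify Bool ~ c
_ _ : Bool
  unify Bool ~ Bool
  unify Bool ~ Bool
  unify Bool ~ Bool
  unify Bool ~ Bool
  unify Bool ~ Bool
  unify Bool ~ Bool
  unify Bool ~ Bool
  unify Bool ~ Bool
  unify Bool ~ Bool
  unify Bool ~ Bool

Answer: Bool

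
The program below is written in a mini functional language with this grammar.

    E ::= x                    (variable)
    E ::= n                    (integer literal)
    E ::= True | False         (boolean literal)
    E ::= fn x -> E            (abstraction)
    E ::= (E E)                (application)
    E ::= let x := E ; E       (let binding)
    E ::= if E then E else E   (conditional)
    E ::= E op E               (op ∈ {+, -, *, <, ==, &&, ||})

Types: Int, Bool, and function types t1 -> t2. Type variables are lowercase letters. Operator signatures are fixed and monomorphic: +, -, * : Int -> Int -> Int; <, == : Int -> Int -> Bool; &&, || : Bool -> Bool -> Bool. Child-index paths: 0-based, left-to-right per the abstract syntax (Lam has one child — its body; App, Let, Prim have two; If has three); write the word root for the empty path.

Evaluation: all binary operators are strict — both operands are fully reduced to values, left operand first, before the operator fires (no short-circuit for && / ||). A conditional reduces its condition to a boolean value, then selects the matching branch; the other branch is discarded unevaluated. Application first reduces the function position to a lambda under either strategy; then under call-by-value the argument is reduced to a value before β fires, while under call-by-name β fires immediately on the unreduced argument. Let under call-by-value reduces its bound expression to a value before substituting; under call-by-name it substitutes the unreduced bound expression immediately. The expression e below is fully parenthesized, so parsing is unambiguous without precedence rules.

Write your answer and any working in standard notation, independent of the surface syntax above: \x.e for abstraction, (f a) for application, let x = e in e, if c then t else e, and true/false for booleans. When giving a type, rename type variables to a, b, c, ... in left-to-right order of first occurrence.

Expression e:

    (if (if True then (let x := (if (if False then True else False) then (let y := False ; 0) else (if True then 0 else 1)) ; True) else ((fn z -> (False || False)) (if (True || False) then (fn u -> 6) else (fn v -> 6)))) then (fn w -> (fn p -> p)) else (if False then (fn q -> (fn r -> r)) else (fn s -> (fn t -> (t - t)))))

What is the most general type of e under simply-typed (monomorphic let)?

Derivation:
  unify Bool ~ Bool
  unify Bool ~ Bool
  unify Bool ~ Bool
  unify Bool ~ Bool
let y : Bool
  unify Bool ~ Bool
  unify Int ~ Int
  unify Int ~ Int
let x : Int
  unify Bool ~ Bool
  unify Bool ~ Bool
\z._ : a -> Bool
  unify Bool ~ Bool
  unify Bool ~ Bool
  unify Bool ~ Bool
\u._ : b -> Int
\v._ : c -> Int
  unify b -> Int ~ c -> Int
  unify b ~ c
  unify Int ~ Int
  unify a -> Bool ~ (c -> Int) -> d
  unify a ~ c -> Int
  unify Bool ~ d
_ _ : Bool
  unify Bool ~ Bool
  unify Bool ~ Bool
p : f
\p._ : f -> f
\w._ : e -> f -> f
  unify Bool ~ Bool
r : h
\r._ : h -> h
\q._ : g -> h -> h
t : j
  unify j ~ Int
t : Int
  unify Int ~ Int
\t._ : Int -> Int
\s._ : i -> Int -> Int
  unify g -> h -> h ~ i -> Int -> Int
  unify g ~ i
  unify h -> h ~ Int -> Int
  unify h ~ Int
  unify Int ~ Int
  unify e -> f -> f ~ i -> Int -> Int
  unify e ~ i
  unify f -> f ~ Int -> Int
  unify f ~ Int
  unify Int ~ Int

Answer: a -> Int -> Int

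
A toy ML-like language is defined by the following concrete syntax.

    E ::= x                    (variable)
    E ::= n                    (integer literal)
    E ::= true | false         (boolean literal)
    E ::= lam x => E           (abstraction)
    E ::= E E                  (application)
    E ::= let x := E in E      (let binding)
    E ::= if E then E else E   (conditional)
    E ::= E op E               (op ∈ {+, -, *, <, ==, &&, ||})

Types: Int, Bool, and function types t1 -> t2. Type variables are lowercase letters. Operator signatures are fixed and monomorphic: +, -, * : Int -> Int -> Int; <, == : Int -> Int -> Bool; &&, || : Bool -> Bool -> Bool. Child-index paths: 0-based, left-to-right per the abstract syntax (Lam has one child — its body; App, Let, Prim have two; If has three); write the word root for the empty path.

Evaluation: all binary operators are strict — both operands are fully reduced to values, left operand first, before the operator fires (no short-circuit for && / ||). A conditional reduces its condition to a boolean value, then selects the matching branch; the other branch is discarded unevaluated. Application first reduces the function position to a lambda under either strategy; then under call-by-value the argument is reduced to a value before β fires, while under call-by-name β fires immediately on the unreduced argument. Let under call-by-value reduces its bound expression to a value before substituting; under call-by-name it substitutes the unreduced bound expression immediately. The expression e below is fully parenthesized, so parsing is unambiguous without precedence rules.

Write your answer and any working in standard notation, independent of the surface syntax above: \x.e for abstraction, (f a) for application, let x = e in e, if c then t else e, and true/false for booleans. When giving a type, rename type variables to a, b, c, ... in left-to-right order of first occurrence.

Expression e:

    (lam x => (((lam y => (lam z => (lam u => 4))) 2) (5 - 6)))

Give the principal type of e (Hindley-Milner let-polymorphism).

Trace:
\u._ : d -> Int
\z._ : c -> d -> Int
\y._ : b -> c -> d -> Int
  unify b -> c -> d -> Int ~ Int -> e
  unify b ~ Int
  unify c -> d -> Int ~ e
_ _ : c -> d -> Int
  unify Int ~ Int
  unify Int ~ Int
  unify c -> d -> Int ~ Int -> f
  unify c ~ Int
  unify d -> Int ~ f
_ _ : d -> Int
\x._ : a -> d -> Int

Answer: a -> b -> Int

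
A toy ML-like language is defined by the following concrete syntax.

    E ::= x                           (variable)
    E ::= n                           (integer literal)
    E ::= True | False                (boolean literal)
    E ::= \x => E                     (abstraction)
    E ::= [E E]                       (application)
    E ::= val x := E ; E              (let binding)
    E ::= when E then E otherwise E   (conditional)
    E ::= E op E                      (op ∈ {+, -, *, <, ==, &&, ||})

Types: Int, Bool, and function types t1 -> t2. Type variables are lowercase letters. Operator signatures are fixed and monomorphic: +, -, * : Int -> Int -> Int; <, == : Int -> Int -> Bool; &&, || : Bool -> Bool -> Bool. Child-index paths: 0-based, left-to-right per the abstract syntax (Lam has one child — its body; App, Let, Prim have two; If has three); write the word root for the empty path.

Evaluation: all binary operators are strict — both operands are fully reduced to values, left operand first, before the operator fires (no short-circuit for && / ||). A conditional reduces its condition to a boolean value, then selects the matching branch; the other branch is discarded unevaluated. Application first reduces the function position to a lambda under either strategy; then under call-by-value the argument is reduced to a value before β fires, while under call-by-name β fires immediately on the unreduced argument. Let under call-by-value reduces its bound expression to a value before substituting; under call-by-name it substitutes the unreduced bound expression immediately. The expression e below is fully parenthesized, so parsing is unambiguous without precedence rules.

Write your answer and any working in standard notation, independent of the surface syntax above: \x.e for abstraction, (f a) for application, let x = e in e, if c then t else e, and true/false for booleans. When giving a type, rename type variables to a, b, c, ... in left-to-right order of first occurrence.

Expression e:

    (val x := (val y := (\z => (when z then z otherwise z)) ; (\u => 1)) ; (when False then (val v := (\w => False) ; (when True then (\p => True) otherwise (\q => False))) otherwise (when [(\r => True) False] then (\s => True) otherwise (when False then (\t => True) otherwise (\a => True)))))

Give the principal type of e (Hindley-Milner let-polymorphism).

Answer: a -> Bool

Derivation:
z : a
  unify a ~ Bool
z : Bool
z : Bool
  unify Bool ~ Bool
\z._ : Bool -> Bool
let y : Bool -> Bool
\u._ : b -> Int
let x : forall. b -> Int
  unify Bool ~ Bool
\w._ : c -> Bool
let v : forall. c -> Bool
  unify Bool ~ Bool
\p._ : d -> Bool
\q._ : e -> Bool
  unify d -> Bool ~ e -> Bool
  unify d ~ e
  unify Bool ~ Bool
\r._ : f -> Bool
  unify f -> Bool ~ Bool -> g
  unify f ~ Bool
  unify Bool ~ g
_ _ : Bool
  unify Bool ~ Bool
\s._ : h -> Bool
  unify Bool ~ Bool
\t._ : i -> Bool
\a._ : j -> Bool
  unify i -> Bool ~ j -> Bool
  unify i ~ j
  unify Bool ~ Bool
  unify h -> Bool ~ j -> Bool
  unify h ~ j
  unify Bool ~ Bool
  unify e -> Bool ~ j -> Bool
  unify e ~ j
  unify Bool ~ Bool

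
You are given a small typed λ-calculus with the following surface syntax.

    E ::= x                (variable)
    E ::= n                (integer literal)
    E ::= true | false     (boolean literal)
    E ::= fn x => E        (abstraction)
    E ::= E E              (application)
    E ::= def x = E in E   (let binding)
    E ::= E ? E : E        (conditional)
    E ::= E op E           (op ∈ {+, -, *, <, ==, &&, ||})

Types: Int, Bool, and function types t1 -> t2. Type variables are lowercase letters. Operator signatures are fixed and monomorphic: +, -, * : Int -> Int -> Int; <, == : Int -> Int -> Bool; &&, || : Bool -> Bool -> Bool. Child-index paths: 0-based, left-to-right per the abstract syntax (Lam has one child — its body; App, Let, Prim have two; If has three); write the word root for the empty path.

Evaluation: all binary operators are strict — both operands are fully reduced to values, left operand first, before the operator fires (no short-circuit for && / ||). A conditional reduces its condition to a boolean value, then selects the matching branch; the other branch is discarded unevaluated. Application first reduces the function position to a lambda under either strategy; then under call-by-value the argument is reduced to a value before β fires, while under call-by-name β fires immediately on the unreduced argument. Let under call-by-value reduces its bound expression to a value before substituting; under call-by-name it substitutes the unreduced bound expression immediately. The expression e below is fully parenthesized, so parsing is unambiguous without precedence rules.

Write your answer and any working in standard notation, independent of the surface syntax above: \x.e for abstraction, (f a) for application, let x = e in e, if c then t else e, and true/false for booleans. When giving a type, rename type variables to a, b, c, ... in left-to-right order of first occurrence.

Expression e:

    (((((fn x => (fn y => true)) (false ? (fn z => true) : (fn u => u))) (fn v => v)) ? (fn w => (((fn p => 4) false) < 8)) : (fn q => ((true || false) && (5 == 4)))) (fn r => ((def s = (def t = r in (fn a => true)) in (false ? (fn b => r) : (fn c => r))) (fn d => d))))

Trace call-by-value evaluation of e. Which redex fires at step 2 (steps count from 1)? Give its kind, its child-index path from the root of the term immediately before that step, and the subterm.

Working:
step 0: ((if (((\x.(\y.true)) (if false then (\z.true) else (\u.u))) (\v.v)) then (\w.(((\p.4) false) < 8)) else (\q.((true || false) && (5 == 4)))) (\r.((let s = (let t = r in (\a.true)) in (if false then (\b.r) else (\c.r))) (\d.d))))
step 1: [if@0.0.0.1] ((if (((\x.(\y.true)) (\u.u)) (\v.v)) then (\w.(((\p.4) false) < 8)) else (\q.((true || false) && (5 == 4)))) (\r.((let s = (let t = r in (\a.true)) in (if false then (\b.r) else (\c.r))) (\d.d))))
step 2: [beta@0.0.0] ((if ((\y.true) (\v.v)) then (\w.(((\p.4) false) < 8)) else (\q.((true || false) && (5 == 4)))) (\r.((let s = (let t = r in (\a.true)) in (if false then (\b.r) else (\c.r))) (\d.d))))

Answer: beta at 0.0.0 : ((\x.(\y.true)) (\u.u))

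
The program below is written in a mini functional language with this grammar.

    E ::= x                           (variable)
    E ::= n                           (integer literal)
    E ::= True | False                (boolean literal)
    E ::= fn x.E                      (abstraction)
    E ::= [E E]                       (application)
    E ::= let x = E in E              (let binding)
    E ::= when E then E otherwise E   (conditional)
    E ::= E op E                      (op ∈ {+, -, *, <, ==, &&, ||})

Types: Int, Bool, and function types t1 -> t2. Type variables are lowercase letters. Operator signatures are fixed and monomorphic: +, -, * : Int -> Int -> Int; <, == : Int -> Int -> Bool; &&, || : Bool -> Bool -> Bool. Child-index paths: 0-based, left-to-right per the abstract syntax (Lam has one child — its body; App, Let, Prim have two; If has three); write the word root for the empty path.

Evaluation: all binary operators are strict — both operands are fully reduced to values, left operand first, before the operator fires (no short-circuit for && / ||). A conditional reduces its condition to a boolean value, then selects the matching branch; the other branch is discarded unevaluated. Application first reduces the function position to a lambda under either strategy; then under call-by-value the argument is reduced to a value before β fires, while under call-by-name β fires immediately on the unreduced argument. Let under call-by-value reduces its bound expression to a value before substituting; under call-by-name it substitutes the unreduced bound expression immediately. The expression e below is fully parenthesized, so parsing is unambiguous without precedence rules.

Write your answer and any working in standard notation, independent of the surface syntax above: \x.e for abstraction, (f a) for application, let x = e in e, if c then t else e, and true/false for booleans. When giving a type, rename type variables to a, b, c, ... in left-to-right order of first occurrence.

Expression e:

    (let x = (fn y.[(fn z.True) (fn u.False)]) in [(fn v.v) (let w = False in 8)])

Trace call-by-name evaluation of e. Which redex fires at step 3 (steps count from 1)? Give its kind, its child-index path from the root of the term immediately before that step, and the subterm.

Working:
step 0: (let x = (\y.((\z.true) (\u.false))) in ((\v.v) (let w = false in 8)))
step 1: [let@root] ((\v.v) (let w = false in 8))
step 2: [beta@root] (let w = false in 8)
step 3: [let@root] 8

Answer: let at root : (let w = false in 8)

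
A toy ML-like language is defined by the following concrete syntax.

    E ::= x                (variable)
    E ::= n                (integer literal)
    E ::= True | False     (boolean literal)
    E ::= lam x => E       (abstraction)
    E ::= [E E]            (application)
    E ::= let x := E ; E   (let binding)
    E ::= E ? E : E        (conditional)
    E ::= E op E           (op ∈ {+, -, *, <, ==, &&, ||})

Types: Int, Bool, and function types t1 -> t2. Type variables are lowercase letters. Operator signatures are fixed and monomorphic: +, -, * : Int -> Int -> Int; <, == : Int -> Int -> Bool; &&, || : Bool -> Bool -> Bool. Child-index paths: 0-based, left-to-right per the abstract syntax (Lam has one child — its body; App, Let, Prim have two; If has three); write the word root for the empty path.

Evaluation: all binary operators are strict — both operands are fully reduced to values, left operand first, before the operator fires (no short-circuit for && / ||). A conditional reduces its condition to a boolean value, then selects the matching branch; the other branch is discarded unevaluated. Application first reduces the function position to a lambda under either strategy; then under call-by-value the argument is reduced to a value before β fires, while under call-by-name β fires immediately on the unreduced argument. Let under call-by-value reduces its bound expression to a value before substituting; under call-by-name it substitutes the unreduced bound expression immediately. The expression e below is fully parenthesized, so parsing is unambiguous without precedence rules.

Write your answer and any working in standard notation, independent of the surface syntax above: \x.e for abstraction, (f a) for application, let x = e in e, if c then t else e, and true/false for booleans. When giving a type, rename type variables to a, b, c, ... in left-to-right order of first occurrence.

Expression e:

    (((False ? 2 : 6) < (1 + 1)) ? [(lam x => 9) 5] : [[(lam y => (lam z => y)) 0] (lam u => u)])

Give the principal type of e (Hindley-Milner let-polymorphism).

Working:
  unify Bool ~ Bool
  unify Int ~ Int
  unify Int ~ Int
  unify Int ~ Int
  unify Int ~ Int
  unify Int ~ Int
  unify Bool ~ Bool
\x._ : a -> Int
  unify a -> Int ~ Int -> b
  unify a ~ Int
  unify Int ~ b
_ _ : Int
y : c
\z._ : d -> c
\y._ : c -> d -> c
  unify c -> d -> c ~ Int -> e
  unify c ~ Int
  unify d -> Int ~ e
_ _ : d -> Int
u : f
\u._ : f -> f
  unify d -> Int ~ (f -> f) -> g
  unify d ~ f -> f
  unify Int ~ g
_ _ : Int
  unify Int ~ Int

Answer: Int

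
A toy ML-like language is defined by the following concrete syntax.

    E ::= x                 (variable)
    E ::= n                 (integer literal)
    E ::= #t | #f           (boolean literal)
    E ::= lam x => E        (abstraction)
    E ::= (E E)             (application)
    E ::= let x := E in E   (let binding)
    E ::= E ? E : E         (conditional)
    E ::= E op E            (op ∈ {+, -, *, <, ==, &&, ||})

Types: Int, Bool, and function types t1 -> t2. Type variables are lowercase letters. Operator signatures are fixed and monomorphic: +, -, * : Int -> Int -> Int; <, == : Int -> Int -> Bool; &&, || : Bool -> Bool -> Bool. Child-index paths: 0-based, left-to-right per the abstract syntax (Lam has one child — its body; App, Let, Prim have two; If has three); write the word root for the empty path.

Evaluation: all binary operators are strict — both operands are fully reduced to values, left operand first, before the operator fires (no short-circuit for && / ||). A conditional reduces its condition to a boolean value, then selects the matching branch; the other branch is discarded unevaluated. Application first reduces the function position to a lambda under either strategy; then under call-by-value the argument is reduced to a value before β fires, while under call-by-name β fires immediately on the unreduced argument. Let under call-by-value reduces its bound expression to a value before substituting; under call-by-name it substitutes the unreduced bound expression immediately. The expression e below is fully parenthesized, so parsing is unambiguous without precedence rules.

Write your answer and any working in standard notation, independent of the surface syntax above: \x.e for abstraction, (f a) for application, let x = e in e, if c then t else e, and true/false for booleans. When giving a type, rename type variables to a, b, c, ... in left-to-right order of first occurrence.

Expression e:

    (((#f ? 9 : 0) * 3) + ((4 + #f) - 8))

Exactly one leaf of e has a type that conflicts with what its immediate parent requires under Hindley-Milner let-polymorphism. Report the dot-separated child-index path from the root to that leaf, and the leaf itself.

Derivation:
  unify Bool ~ Bool
  unify Int ~ Int
  unify Int ~ Int
  unify Int ~ Int
  unify Int ~ Int
  unify Int ~ Int
  unify Bool ~ Int
  FAIL: mismatch Bool ~ Int

Answer: 1.0.1 : false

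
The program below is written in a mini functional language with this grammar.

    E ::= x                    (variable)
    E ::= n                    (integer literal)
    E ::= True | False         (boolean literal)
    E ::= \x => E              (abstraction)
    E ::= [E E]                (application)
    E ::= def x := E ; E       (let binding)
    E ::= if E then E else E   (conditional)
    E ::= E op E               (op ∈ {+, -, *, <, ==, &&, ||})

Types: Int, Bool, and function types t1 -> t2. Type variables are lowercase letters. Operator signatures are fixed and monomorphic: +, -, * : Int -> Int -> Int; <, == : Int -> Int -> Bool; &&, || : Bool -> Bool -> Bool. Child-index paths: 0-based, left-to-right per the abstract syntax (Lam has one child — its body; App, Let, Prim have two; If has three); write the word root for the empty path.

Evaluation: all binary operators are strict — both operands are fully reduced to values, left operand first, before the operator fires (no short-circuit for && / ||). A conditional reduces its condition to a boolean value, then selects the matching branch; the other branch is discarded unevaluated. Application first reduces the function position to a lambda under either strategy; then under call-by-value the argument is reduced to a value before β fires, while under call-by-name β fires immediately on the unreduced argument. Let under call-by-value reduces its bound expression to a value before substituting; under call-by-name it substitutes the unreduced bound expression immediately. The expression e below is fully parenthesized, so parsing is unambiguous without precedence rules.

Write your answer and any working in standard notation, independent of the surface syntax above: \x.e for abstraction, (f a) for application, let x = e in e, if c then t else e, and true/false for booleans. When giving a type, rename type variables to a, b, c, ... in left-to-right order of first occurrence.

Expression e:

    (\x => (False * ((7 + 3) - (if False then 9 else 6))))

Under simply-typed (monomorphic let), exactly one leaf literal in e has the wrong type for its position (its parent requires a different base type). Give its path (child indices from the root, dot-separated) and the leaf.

Working:
  unify Bool ~ Int
  FAIL: mismatch Bool ~ Int

Answer: 0.0 : false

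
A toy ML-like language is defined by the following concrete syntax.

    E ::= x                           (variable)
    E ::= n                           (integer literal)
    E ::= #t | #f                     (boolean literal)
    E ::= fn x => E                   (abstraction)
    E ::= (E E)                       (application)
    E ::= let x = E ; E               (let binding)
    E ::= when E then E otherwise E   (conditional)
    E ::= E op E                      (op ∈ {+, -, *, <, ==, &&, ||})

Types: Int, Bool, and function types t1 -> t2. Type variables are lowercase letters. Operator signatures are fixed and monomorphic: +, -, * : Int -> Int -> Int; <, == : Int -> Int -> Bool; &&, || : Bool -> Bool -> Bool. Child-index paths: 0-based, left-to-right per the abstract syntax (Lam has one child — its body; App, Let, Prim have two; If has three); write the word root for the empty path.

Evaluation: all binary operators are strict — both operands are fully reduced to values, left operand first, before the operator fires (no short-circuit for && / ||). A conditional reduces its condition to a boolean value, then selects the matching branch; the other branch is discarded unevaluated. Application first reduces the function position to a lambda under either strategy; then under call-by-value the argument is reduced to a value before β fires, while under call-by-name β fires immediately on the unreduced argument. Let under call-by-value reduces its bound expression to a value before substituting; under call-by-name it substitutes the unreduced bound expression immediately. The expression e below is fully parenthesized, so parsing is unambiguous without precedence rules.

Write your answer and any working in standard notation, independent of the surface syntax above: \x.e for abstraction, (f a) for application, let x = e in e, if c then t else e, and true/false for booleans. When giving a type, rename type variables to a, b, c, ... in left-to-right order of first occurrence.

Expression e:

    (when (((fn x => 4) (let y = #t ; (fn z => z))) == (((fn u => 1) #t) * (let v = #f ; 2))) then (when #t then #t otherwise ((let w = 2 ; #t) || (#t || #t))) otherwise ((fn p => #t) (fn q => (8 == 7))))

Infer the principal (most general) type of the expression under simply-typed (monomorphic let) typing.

Answer: Bool

Trace:
\x._ : a -> Int
let y : Bool
z : b
\z._ : b -> b
  unify a -> Int ~ (b -> b) -> c
  unify a ~ b -> b
  unify Int ~ c
_ _ : Int
  unify Int ~ Int
\u._ : d -> Int
  unify d -> Int ~ Bool -> e
  unify d ~ Bool
  unify Int ~ e
_ _ : Int
  unify Int ~ Int
let v : Bool
  unify Int ~ Int
  unify Int ~ Int
  unify Bool ~ Bool
  unify Bool ~ Bool
let w : Int
  unify Bool ~ Bool
  unify Bool ~ Bool
  unify Bool ~ Bool
  unify Bool ~ Bool
  unify Bool ~ Bool
\p._ : f -> Bool
  unify Int ~ Int
  unify Int ~ Int
\q._ : g -> Bool
  unify f -> Bool ~ (g -> Bool) -> h
  unify f ~ g -> Bool
  unify Bool ~ h
_ _ : Bool
  unify Bool ~ Bool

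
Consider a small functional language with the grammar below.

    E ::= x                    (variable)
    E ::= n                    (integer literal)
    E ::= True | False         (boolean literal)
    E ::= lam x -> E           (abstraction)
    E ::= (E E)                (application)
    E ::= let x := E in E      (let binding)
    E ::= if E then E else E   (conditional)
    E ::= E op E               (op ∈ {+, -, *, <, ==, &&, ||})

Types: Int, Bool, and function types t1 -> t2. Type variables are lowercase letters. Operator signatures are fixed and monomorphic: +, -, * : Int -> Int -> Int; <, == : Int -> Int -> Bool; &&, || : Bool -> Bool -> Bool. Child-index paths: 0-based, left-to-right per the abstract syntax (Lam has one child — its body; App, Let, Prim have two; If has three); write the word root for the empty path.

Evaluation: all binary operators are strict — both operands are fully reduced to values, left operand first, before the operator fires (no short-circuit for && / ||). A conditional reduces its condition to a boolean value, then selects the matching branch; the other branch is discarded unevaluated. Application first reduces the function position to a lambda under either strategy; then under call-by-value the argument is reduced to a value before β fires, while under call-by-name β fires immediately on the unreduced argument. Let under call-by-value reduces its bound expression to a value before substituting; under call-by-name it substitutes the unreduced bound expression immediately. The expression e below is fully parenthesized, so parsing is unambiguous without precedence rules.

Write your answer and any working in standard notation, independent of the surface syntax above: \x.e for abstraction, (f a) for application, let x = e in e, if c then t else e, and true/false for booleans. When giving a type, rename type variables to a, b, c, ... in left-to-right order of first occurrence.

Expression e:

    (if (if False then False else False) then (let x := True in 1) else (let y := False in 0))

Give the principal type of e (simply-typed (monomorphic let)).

Answer: Int

Trace:
  unify Bool ~ Bool
  unify Bool ~ Bool
  unify Bool ~ Bool
let x : Bool
let y : Bool
  unify Int ~ Int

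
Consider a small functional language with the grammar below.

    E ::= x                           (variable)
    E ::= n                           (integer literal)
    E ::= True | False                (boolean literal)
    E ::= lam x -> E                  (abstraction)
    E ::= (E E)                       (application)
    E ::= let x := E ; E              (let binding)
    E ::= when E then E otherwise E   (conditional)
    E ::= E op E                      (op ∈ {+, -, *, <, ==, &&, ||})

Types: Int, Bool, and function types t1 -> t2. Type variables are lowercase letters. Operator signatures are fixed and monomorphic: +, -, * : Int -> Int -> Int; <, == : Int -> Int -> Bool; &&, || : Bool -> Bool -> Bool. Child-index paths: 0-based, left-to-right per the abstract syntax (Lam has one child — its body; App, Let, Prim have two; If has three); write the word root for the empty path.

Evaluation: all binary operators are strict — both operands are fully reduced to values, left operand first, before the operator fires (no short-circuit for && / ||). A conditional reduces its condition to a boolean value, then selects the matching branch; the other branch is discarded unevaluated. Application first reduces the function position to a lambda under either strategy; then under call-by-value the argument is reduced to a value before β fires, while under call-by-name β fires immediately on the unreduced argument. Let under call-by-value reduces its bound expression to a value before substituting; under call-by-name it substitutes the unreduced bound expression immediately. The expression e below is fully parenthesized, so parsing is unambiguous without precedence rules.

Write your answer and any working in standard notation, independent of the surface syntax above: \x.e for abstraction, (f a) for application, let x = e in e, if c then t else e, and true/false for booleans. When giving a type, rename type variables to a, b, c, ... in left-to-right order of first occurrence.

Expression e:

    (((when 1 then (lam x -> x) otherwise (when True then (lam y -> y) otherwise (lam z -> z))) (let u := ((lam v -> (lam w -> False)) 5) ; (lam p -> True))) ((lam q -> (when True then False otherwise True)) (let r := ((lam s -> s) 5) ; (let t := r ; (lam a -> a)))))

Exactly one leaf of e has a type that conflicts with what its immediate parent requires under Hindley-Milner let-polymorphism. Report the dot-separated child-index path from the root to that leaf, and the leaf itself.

Trace:
  unify Int ~ Bool
  FAIL: mismatch Int ~ Bool

Answer: 0.0.0 : 1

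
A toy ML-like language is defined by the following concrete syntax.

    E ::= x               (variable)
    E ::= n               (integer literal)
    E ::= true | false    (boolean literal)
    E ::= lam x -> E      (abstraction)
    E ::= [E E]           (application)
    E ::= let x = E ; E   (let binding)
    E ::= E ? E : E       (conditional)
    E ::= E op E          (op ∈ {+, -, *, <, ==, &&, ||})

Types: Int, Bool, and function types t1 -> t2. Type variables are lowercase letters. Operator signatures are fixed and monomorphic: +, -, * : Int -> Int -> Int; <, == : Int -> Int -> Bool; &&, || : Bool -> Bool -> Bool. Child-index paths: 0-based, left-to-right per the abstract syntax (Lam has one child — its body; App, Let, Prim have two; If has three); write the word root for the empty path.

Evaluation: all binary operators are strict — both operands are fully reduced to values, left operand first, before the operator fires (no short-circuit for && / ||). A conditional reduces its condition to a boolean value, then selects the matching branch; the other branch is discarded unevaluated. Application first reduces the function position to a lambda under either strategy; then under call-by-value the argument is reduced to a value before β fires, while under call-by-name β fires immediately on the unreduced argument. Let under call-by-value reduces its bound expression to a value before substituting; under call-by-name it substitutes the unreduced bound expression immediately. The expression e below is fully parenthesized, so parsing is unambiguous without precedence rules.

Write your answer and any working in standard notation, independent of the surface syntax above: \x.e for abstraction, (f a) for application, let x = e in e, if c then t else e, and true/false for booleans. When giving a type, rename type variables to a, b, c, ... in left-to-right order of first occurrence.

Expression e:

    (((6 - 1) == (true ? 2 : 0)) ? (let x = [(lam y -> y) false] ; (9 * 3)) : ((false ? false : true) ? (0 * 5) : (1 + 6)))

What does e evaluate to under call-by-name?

Trace:
step 0: (if ((6 - 1) == (if true then 2 else 0)) then (let x = ((\y.y) false) in (9 * 3)) else (if (if false then false else true) then (0 * 5) else (1 + 6)))
step 1: [delta@0.0] (if (5 == (if true then 2 else 0)) then (let x = ((\y.y) false) in (9 * 3)) else (if (if false then false else true) then (0 * 5) else (1 + 6)))
step 2: [if@0.1] (if (5 == 2) then (let x = ((\y.y) false) in (9 * 3)) else (if (if false then false else true) then (0 * 5) else (1 + 6)))
step 3: [delta@0] (if false then (let x = ((\y.y) false) in (9 * 3)) else (if (if false then false else true) then (0 * 5) else (1 + 6)))
step 4: [if@root] (if (if false then false else true) then (0 * 5) else (1 + 6))
step 5: [if@0] (if true then (0 * 5) else (1 + 6))
step 6: [if@root] (0 * 5)
step 7: [delta@root] 0

Answer: 0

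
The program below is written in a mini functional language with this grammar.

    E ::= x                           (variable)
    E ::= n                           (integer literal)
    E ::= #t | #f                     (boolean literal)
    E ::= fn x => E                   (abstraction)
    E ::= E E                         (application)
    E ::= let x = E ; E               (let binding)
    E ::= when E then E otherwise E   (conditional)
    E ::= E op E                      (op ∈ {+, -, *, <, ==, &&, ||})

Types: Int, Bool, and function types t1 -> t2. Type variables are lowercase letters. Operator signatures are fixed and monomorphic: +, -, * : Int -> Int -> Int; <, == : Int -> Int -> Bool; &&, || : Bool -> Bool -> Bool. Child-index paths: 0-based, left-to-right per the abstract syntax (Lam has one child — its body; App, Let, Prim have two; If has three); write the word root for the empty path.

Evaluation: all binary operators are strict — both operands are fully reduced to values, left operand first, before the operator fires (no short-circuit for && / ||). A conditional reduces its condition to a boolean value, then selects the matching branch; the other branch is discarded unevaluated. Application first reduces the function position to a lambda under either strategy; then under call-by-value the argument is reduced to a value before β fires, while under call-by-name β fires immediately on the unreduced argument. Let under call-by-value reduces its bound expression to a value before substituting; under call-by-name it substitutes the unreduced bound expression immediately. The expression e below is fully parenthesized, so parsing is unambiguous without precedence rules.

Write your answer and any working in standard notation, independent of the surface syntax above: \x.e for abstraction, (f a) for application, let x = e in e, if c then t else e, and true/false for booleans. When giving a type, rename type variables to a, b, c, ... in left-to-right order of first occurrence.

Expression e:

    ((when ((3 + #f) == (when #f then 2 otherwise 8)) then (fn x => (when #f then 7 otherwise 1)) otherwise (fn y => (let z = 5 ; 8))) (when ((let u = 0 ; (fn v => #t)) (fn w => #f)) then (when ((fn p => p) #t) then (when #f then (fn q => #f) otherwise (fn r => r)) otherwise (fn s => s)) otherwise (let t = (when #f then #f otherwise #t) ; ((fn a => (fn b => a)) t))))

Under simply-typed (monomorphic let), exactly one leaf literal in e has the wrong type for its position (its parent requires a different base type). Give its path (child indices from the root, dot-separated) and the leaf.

Derivation:
  unify Int ~ Int
  unify Bool ~ Int
  FAIL: mismatch Bool ~ Int

Answer: 0.0.0.1 : false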